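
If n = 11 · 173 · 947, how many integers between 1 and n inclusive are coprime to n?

1627120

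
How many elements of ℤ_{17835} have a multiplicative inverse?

8960

Prime factorization: 17835 = 3 · 5 · 29 · 41.
φ(17835) = 17835 · (1 − 1/3) · (1 − 1/5) · (1 − 1/29) · (1 − 1/41)
       = 17835 · 8960/17835 = 8960.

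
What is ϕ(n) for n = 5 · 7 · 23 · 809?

φ(651245) = 651245 · (1 − 1/5) · (1 − 1/7) · (1 − 1/23) · (1 − 1/809)
       = 651245 · 426624/651245 = 426624.

426624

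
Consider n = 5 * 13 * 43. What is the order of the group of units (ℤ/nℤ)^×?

2016

φ(2795) = 2795 · (1 − 1/5) · (1 − 1/13) · (1 − 1/43)
       = 2795 · 2016/2795 = 2016.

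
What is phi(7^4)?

φ(2401) = 2401 · (1 − 1/7)
       = 2401 · 6/7 = 2058.

2058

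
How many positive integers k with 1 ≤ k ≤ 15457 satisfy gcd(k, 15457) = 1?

13440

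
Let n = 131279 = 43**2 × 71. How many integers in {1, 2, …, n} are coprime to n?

φ(131279) = 131279 · (1 − 1/43) · (1 − 1/71)
       = 131279 · 2940/3053 = 126420.

126420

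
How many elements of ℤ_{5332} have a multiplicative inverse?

2520

Prime factorization: 5332 = 2^2 × 31 × 43.
φ(5332) = 5332 · (1 − 1/2) · (1 − 1/31) · (1 − 1/43)
       = 5332 · 1260/2666 = 2520.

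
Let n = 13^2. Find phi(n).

φ(13^2) = 13^2 − 13^1 = 169 − 13 = 156.

156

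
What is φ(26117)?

26117 = 7^2 * 13 * 41.
φ(26117) = 26117 · (1 − 1/7) · (1 − 1/13) · (1 − 1/41)
       = 26117 · 2880/3731 = 20160.

20160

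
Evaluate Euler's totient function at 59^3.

φ(59^3) = 59^3 − 59^2 = 205379 − 3481 = 201898.

201898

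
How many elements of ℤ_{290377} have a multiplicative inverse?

241920

First factor: 290377 = 17 · 19 · 29 · 31.
φ(17) = 17 − 1 = 16.
φ(19) = 19 − 1 = 18.
φ(29) = 29 − 1 = 28.
φ(31) = 31 − 1 = 30.
Multiply: 16 · 18 · 28 · 30 = 241920.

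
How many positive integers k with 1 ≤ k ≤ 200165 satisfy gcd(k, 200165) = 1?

127008

Prime factorization: 200165 = 5 * 7^2 * 19 * 43.
φ(200165) = 200165 · (1 − 1/5) · (1 − 1/7) · (1 − 1/19) · (1 − 1/43)
       = 200165 · 18144/28595 = 127008.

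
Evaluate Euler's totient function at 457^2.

φ(208849) = 208849 · (1 − 1/457)
       = 208849 · 456/457 = 208392.

208392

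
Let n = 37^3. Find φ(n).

49284

φ(37^3) = 37^3 − 37^2 = 50653 − 1369 = 49284.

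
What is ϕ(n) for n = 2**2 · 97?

192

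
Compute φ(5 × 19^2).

1368

φ(1805) = 1805 · (1 − 1/5) · (1 − 1/19)
       = 1805 · 72/95 = 1368.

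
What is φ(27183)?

15360

Prime factorization: 27183 = 3 · 13 · 17 · 41.
φ(27183) = 27183 · (1 − 1/3) · (1 − 1/13) · (1 − 1/17) · (1 − 1/41)
       = 27183 · 15360/27183 = 15360.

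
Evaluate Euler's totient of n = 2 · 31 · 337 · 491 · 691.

φ(2) = 2 − 1 = 1.
φ(31) = 31 − 1 = 30.
φ(337) = 337 − 1 = 336.
φ(491) = 491 − 1 = 490.
φ(691) = 691 − 1 = 690.
φ(7088937214) = 1 × 30 × 336 × 490 × 690 = 3408048000.

3408048000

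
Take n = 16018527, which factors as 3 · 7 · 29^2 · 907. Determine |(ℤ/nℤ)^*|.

φ(16018527) = 16018527 · (1 − 1/3) · (1 − 1/7) · (1 − 1/29) · (1 − 1/907)
       = 16018527 · 304416/552363 = 8828064.

8828064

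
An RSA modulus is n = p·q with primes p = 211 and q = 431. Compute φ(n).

90300

φ(n) = (p − 1)(q − 1) = (211−1)(431−1) = 210·430 = 90300.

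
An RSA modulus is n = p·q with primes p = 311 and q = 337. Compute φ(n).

φ(n) = (p − 1)(q − 1) = (311−1)(337−1) = 310·336 = 104160.

104160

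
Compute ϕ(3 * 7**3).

φ(3) = 3 − 1 = 2.
φ(7^3) = 7^3 − 7^2 = 343 − 49 = 294.
φ(1029) = 2 × 294 = 588.

588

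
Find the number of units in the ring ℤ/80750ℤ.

80750 = 2 × 5^3 × 17 × 19.
φ(2) = 2 − 1 = 1.
φ(5^3) = 5^2·(5−1) = 25·4 = 100.
φ(17) = 17 − 1 = 16.
φ(19) = 19 − 1 = 18.
Since φ is multiplicative, φ(80750) = 1 · 100 · 16 · 18 = 28800.

28800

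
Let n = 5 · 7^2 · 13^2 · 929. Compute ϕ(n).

24321024

φ(38465245) = 38465245 · (1 − 1/5) · (1 − 1/7) · (1 − 1/13) · (1 − 1/929)
       = 38465245 · 267264/422695 = 24321024.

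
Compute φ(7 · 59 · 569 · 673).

132830208

φ(7) = 7 − 1 = 6.
φ(59) = 59 − 1 = 58.
φ(569) = 569 − 1 = 568.
φ(673) = 673 − 1 = 672.
φ(158152981) = 6 × 58 × 568 × 672 = 132830208.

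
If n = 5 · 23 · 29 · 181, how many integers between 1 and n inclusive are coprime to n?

φ(603635) = 603635 · (1 − 1/5) · (1 − 1/23) · (1 − 1/29) · (1 − 1/181)
       = 603635 · 443520/603635 = 443520.

443520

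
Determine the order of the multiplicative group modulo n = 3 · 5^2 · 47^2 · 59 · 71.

φ(3) = 3 − 1 = 2.
φ(5^2) = 5^2 − 5^1 = 25 − 5 = 20.
φ(47^2) = 47^2 − 47^1 = 2209 − 47 = 2162.
φ(59) = 59 − 1 = 58.
φ(71) = 71 − 1 = 70.
φ(694012575) = 2 × 20 × 2162 × 58 × 70 = 351108800.

351108800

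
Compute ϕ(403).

Factor 403: 403 = 13 * 31.
φ(13) = 13 − 1 = 12.
φ(31) = 31 − 1 = 30.
Multiply: 12 · 30 = 360.

360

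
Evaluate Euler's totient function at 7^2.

42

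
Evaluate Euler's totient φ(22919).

Factor 22919: 22919 = 13 · 41 · 43.
φ(13) = 13 − 1 = 12.
φ(41) = 41 − 1 = 40.
φ(43) = 43 − 1 = 42.
φ(22919) = 12 × 40 × 42 = 20160.

20160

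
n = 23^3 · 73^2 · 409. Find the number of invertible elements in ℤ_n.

24957085824

φ(23^3) = 23^3 − 23^2 = 12167 − 529 = 11638.
φ(73^2) = 73^2 − 73^1 = 5329 − 73 = 5256.
φ(409) = 409 − 1 = 408.
Multiply: 11638 · 5256 · 408 = 24957085824.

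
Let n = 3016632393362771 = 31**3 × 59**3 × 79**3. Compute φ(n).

φ(31^3) = 31^2·(31−1) = 961·30 = 28830.
φ(59^3) = 59^3 − 59^2 = 205379 − 3481 = 201898.
φ(79^3) = 79^3 − 79^2 = 493039 − 6241 = 486798.
Since φ is multiplicative, φ(3016632393362771) = 28830 · 201898 · 486798 = 2833514533273320.

2833514533273320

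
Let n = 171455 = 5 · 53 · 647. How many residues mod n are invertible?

φ(171455) = 171455 · (1 − 1/5) · (1 − 1/53) · (1 − 1/647)
       = 171455 · 134368/171455 = 134368.

134368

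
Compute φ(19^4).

123462

φ(19^4) = 19^3·(19−1) = 6859·18 = 123462.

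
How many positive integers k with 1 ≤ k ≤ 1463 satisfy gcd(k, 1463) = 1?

1080

1463 = 7 · 11 · 19.
φ(1463) = 1463 · (1 − 1/7) · (1 − 1/11) · (1 − 1/19)
       = 1463 · 1080/1463 = 1080.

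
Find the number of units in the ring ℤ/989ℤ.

924

First factor: 989 = 23 * 43.
φ(989) = 989 · (1 − 1/23) · (1 − 1/43)
       = 989 · 924/989 = 924.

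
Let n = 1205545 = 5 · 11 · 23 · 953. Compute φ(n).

φ(5) = 5 − 1 = 4.
φ(11) = 11 − 1 = 10.
φ(23) = 23 − 1 = 22.
φ(953) = 953 − 1 = 952.
Multiply: 4 · 10 · 22 · 952 = 837760.

837760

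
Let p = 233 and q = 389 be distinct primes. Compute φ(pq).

φ(233) = 233 − 1 = 232.
φ(389) = 389 − 1 = 388.
Multiply: 232 · 388 = 90016.

90016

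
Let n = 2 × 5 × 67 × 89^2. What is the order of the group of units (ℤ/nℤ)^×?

2067648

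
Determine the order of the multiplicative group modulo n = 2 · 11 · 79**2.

61620

φ(2) = 2 − 1 = 1.
φ(11) = 11 − 1 = 10.
φ(79^2) = 79^1·(79−1) = 79·78 = 6162.
Since φ is multiplicative, φ(137302) = 1 · 10 · 6162 = 61620.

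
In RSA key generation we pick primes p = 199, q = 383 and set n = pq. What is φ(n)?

φ(199) = 199 − 1 = 198.
φ(383) = 383 − 1 = 382.
Multiply: 198 · 382 = 75636.

75636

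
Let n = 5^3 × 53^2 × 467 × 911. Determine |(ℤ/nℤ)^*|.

φ(5^3) = 5^2·(5−1) = 25·4 = 100.
φ(53^2) = 53^2 − 53^1 = 2809 − 53 = 2756.
φ(467) = 467 − 1 = 466.
φ(911) = 911 − 1 = 910.
φ(149381566625) = 100 × 2756 × 466 × 910 = 116870936000.

116870936000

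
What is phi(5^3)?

100

φ(125) = 125 · (1 − 1/5)
       = 125 · 4/5 = 100.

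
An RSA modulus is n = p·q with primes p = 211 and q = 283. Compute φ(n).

59220

φ(59713) = 59713 · (1 − 1/211) · (1 − 1/283)
       = 59713 · 59220/59713 = 59220.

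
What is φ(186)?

60

186 = 2 · 3 · 31.
φ(186) = 186 · (1 − 1/2) · (1 − 1/3) · (1 − 1/31)
       = 186 · 60/186 = 60.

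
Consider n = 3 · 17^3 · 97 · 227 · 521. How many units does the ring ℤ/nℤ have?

φ(169084319361) = 169084319361 · (1 − 1/3) · (1 − 1/17) · (1 − 1/97) · (1 − 1/227) · (1 − 1/521)
       = 169084319361 · 361021440/585066849 = 104335196160.

104335196160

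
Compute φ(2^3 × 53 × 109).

22464

φ(46216) = 46216 · (1 − 1/2) · (1 − 1/53) · (1 − 1/109)
       = 46216 · 5616/11554 = 22464.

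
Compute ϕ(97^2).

9312

φ(9409) = 9409 · (1 − 1/97)
       = 9409 · 96/97 = 9312.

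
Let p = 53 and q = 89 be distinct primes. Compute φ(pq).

φ(n) = (p − 1)(q − 1) = (53−1)(89−1) = 52·88 = 4576.

4576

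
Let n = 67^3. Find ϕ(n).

296274

φ(67^3) = 67^3 − 67^2 = 300763 − 4489 = 296274.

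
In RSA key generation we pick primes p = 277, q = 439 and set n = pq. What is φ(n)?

φ(121603) = 121603 · (1 − 1/277) · (1 − 1/439)
       = 121603 · 120888/121603 = 120888.

120888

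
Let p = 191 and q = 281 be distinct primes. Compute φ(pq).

φ(53671) = 53671 · (1 − 1/191) · (1 − 1/281)
       = 53671 · 53200/53671 = 53200.

53200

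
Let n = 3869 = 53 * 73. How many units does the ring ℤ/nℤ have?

3744

φ(3869) = 3869 · (1 − 1/53) · (1 − 1/73)
       = 3869 · 3744/3869 = 3744.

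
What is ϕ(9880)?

3456

Factor 9880: 9880 = 2^3 * 5 * 13 * 19.
φ(2^3) = 2^3 − 2^2 = 8 − 4 = 4.
φ(5) = 5 − 1 = 4.
φ(13) = 13 − 1 = 12.
φ(19) = 19 − 1 = 18.
Since φ is multiplicative, φ(9880) = 4 · 4 · 12 · 18 = 3456.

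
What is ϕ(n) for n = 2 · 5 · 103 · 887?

φ(913610) = 913610 · (1 − 1/2) · (1 − 1/5) · (1 − 1/103) · (1 − 1/887)
       = 913610 · 361488/913610 = 361488.

361488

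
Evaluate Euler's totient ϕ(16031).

16031 = 17 · 23 · 41.
φ(16031) = 16031 · (1 − 1/17) · (1 − 1/23) · (1 − 1/41)
       = 16031 · 14080/16031 = 14080.

14080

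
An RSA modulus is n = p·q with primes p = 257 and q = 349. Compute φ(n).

For distinct primes, φ(pq) = (p−1)(q−1) = 256 × 348 = 89088.

89088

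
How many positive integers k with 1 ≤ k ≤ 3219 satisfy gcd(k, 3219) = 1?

Prime factorization: 3219 = 3 · 29 · 37.
φ(3219) = 3219 · (1 − 1/3) · (1 − 1/29) · (1 − 1/37)
       = 3219 · 2016/3219 = 2016.

2016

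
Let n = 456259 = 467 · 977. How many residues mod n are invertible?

454816

φ(467) = 467 − 1 = 466.
φ(977) = 977 − 1 = 976.
φ(456259) = 466 × 976 = 454816.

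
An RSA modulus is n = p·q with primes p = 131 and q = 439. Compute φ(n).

56940

φ(57509) = 57509 · (1 − 1/131) · (1 − 1/439)
       = 57509 · 56940/57509 = 56940.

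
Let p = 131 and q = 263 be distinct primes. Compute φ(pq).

φ(34453) = 34453 · (1 − 1/131) · (1 − 1/263)
       = 34453 · 34060/34453 = 34060.

34060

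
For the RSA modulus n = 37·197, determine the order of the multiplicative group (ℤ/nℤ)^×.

For distinct primes, φ(pq) = (p−1)(q−1) = 36 × 196 = 7056.

7056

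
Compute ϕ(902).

400

Factor 902: 902 = 2 · 11 · 41.
φ(2) = 2 − 1 = 1.
φ(11) = 11 − 1 = 10.
φ(41) = 41 − 1 = 40.
Since φ is multiplicative, φ(902) = 1 · 10 · 40 = 400.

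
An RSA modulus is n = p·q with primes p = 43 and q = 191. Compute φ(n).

7980

φ(8213) = 8213 · (1 − 1/43) · (1 − 1/191)
       = 8213 · 7980/8213 = 7980.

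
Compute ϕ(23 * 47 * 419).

423016

φ(452939) = 452939 · (1 − 1/23) · (1 − 1/47) · (1 − 1/419)
       = 452939 · 423016/452939 = 423016.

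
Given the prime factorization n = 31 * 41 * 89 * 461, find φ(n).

φ(52147859) = 52147859 · (1 − 1/31) · (1 − 1/41) · (1 − 1/89) · (1 − 1/461)
       = 52147859 · 48576000/52147859 = 48576000.

48576000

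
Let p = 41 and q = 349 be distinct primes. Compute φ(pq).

φ(pq) = (p−1)(q−1) = 40 · 348 = 13920.

13920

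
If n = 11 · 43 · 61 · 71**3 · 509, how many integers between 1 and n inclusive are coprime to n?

φ(5256344296247) = 5256344296247 · (1 − 1/11) · (1 − 1/43) · (1 − 1/61) · (1 − 1/71) · (1 − 1/509)
       = 5256344296247 · 896112000/1042718567 = 4517300592000.

4517300592000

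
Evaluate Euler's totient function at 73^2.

5256

φ(5329) = 5329 · (1 − 1/73)
       = 5329 · 72/73 = 5256.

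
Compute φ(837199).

First factor: 837199 = 11^3 * 17 * 37.
φ(11^3) = 11^2·(11−1) = 121·10 = 1210.
φ(17) = 17 − 1 = 16.
φ(37) = 37 − 1 = 36.
Since φ is multiplicative, φ(837199) = 1210 · 16 · 36 = 696960.

696960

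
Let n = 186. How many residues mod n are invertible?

Prime factorization: 186 = 2 × 3 × 31.
φ(186) = 186 · (1 − 1/2) · (1 − 1/3) · (1 − 1/31)
       = 186 · 60/186 = 60.

60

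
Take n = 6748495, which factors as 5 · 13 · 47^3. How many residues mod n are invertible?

4877472

φ(6748495) = 6748495 · (1 − 1/5) · (1 − 1/13) · (1 − 1/47)
       = 6748495 · 2208/3055 = 4877472.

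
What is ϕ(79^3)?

φ(79^3) = 79^3 − 79^2 = 493039 − 6241 = 486798.

486798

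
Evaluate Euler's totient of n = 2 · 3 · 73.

144

φ(438) = 438 · (1 − 1/2) · (1 − 1/3) · (1 − 1/73)
       = 438 · 144/438 = 144.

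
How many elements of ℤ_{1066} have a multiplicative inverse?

480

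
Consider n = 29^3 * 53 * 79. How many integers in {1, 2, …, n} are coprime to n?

95510688

φ(102116743) = 102116743 · (1 − 1/29) · (1 − 1/53) · (1 − 1/79)
       = 102116743 · 113568/121423 = 95510688.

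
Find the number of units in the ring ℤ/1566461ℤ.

1338480

First factor: 1566461 = 13^3 * 23 * 31.
φ(13^3) = 13^2·(13−1) = 169·12 = 2028.
φ(23) = 23 − 1 = 22.
φ(31) = 31 − 1 = 30.
Multiply: 2028 · 22 · 30 = 1338480.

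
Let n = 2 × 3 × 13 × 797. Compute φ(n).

φ(2) = 2 − 1 = 1.
φ(3) = 3 − 1 = 2.
φ(13) = 13 − 1 = 12.
φ(797) = 797 − 1 = 796.
φ(62166) = 1 × 2 × 12 × 796 = 19104.

19104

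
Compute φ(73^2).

5256

φ(73^2) = 73^2 − 73^1 = 5329 − 73 = 5256.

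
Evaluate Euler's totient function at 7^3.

φ(7^3) = 7^2·(7−1) = 49·6 = 294.

294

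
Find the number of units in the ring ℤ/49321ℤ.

45360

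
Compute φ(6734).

First factor: 6734 = 2 · 7 · 13 · 37.
φ(6734) = 6734 · (1 − 1/2) · (1 − 1/7) · (1 − 1/13) · (1 − 1/37)
       = 6734 · 2592/6734 = 2592.

2592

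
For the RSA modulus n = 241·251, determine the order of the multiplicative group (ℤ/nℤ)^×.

60000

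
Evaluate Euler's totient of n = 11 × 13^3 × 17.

324480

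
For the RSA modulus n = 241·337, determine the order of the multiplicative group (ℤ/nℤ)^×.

φ(81217) = 81217 · (1 − 1/241) · (1 − 1/337)
       = 81217 · 80640/81217 = 80640.

80640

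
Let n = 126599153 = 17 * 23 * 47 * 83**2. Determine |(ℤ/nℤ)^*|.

φ(126599153) = 126599153 · (1 − 1/17) · (1 − 1/23) · (1 − 1/47) · (1 − 1/83)
       = 126599153 · 1327744/1525291 = 110202752.

110202752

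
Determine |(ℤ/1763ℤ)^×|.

1763 = 41 · 43.
φ(41) = 41 − 1 = 40.
φ(43) = 43 − 1 = 42.
Since φ is multiplicative, φ(1763) = 40 · 42 = 1680.

1680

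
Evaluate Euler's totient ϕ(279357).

157248

279357 = 3 · 13**2 · 19 · 29.
φ(3) = 3 − 1 = 2.
φ(13^2) = 13^2 − 13^1 = 169 − 13 = 156.
φ(19) = 19 − 1 = 18.
φ(29) = 29 − 1 = 28.
φ(279357) = 2 × 156 × 18 × 28 = 157248.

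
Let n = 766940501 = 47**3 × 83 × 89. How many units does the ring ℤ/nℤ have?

φ(47^3) = 47^2·(47−1) = 2209·46 = 101614.
φ(83) = 83 − 1 = 82.
φ(89) = 89 − 1 = 88.
φ(766940501) = 101614 × 82 × 88 = 733246624.

733246624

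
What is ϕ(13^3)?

φ(13^3) = 13^3 − 13^2 = 2197 − 169 = 2028.

2028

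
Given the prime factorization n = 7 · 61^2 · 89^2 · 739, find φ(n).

φ(152469214093) = 152469214093 · (1 − 1/7) · (1 − 1/61) · (1 − 1/89) · (1 − 1/739)
       = 152469214093 · 23379840/28084217 = 126929151360.

126929151360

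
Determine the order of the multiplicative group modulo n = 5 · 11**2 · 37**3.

21684960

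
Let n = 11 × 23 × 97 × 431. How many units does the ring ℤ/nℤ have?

9081600

φ(10577171) = 10577171 · (1 − 1/11) · (1 − 1/23) · (1 − 1/97) · (1 − 1/431)
       = 10577171 · 9081600/10577171 = 9081600.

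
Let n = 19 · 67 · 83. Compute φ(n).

φ(105659) = 105659 · (1 − 1/19) · (1 − 1/67) · (1 − 1/83)
       = 105659 · 97416/105659 = 97416.

97416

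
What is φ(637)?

504

637 = 7^2 · 13.
φ(7^2) = 7^2 − 7^1 = 49 − 7 = 42.
φ(13) = 13 − 1 = 12.
Since φ is multiplicative, φ(637) = 42 · 12 = 504.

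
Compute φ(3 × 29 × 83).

4592

φ(3) = 3 − 1 = 2.
φ(29) = 29 − 1 = 28.
φ(83) = 83 − 1 = 82.
Multiply: 2 · 28 · 82 = 4592.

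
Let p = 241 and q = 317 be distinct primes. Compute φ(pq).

75840

φ(76397) = 76397 · (1 − 1/241) · (1 − 1/317)
       = 76397 · 75840/76397 = 75840.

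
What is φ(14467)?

12672

14467 = 17 · 23 · 37.
φ(14467) = 14467 · (1 − 1/17) · (1 − 1/23) · (1 − 1/37)
       = 14467 · 12672/14467 = 12672.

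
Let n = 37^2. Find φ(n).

1332

φ(1369) = 1369 · (1 − 1/37)
       = 1369 · 36/37 = 1332.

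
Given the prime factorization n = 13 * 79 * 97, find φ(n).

89856

φ(13) = 13 − 1 = 12.
φ(79) = 79 − 1 = 78.
φ(97) = 97 − 1 = 96.
Since φ is multiplicative, φ(99619) = 12 · 78 · 96 = 89856.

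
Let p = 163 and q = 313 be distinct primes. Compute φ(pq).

φ(pq) = (p−1)(q−1) = 162 · 312 = 50544.

50544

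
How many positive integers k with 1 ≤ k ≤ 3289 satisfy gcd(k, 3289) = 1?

3289 = 11 · 13 · 23.
φ(11) = 11 − 1 = 10.
φ(13) = 13 − 1 = 12.
φ(23) = 23 − 1 = 22.
Since φ is multiplicative, φ(3289) = 10 · 12 · 22 = 2640.

2640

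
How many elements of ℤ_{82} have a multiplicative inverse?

First factor: 82 = 2 × 41.
φ(2) = 2 − 1 = 1.
φ(41) = 41 − 1 = 40.
Since φ is multiplicative, φ(82) = 1 · 40 = 40.

40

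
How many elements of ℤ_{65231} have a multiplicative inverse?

60480

Factor 65231: 65231 = 37 · 41 · 43.
φ(65231) = 65231 · (1 − 1/37) · (1 − 1/41) · (1 − 1/43)
       = 65231 · 60480/65231 = 60480.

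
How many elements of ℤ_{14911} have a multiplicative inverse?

12960

First factor: 14911 = 13 · 31 · 37.
φ(13) = 13 − 1 = 12.
φ(31) = 31 − 1 = 30.
φ(37) = 37 − 1 = 36.
Multiply: 12 · 30 · 36 = 12960.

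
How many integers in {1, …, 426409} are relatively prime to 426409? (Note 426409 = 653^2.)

φ(426409) = 426409 · (1 − 1/653)
       = 426409 · 652/653 = 425756.

425756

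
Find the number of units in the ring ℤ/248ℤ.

120

Factor 248: 248 = 2^3 * 31.
φ(248) = 248 · (1 − 1/2) · (1 − 1/31)
       = 248 · 30/62 = 120.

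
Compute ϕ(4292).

2016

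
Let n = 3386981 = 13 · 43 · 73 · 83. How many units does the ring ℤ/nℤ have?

φ(13) = 13 − 1 = 12.
φ(43) = 43 − 1 = 42.
φ(73) = 73 − 1 = 72.
φ(83) = 83 − 1 = 82.
Since φ is multiplicative, φ(3386981) = 12 · 42 · 72 · 82 = 2975616.

2975616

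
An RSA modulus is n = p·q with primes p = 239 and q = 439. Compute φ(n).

φ(239) = 239 − 1 = 238.
φ(439) = 439 − 1 = 438.
Multiply: 238 · 438 = 104244.

104244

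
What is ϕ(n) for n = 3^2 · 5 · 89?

2112

φ(3^2) = 3^2 − 3^1 = 9 − 3 = 6.
φ(5) = 5 − 1 = 4.
φ(89) = 89 − 1 = 88.
Multiply: 6 · 4 · 88 = 2112.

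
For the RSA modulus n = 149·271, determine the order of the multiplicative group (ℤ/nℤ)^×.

39960

φ(40379) = 40379 · (1 − 1/149) · (1 − 1/271)
       = 40379 · 39960/40379 = 39960.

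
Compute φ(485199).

262080

First factor: 485199 = 3^2 · 11 · 13^2 · 29.
φ(3^2) = 3^1·(3−1) = 3·2 = 6.
φ(11) = 11 − 1 = 10.
φ(13^2) = 13^2 − 13^1 = 169 − 13 = 156.
φ(29) = 29 − 1 = 28.
Multiply: 6 · 10 · 156 · 28 = 262080.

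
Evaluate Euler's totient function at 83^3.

φ(571787) = 571787 · (1 − 1/83)
       = 571787 · 82/83 = 564898.

564898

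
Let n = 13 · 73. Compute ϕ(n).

φ(949) = 949 · (1 − 1/13) · (1 − 1/73)
       = 949 · 864/949 = 864.

864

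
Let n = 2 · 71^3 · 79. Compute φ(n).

27523860

φ(56549938) = 56549938 · (1 − 1/2) · (1 − 1/71) · (1 − 1/79)
       = 56549938 · 5460/11218 = 27523860.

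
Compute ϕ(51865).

35200

51865 = 5 × 11 × 23 × 41.
φ(51865) = 51865 · (1 − 1/5) · (1 − 1/11) · (1 − 1/23) · (1 − 1/41)
       = 51865 · 35200/51865 = 35200.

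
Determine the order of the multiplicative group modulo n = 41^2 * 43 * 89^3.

48012666240

φ(41^2) = 41^2 − 41^1 = 1681 − 41 = 1640.
φ(43) = 43 − 1 = 42.
φ(89^3) = 89^2·(89−1) = 7921·88 = 697048.
φ(50957274227) = 1640 × 42 × 697048 = 48012666240.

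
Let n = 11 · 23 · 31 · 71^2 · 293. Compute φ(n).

φ(11) = 11 − 1 = 10.
φ(23) = 23 − 1 = 22.
φ(31) = 31 − 1 = 30.
φ(71^2) = 71^1·(71−1) = 71·70 = 4970.
φ(293) = 293 − 1 = 292.
Since φ is multiplicative, φ(11584212959) = 10 · 22 · 30 · 4970 · 292 = 9578184000.

9578184000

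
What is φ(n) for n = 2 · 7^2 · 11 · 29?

φ(31262) = 31262 · (1 − 1/2) · (1 − 1/7) · (1 − 1/11) · (1 − 1/29)
       = 31262 · 1680/4466 = 11760.

11760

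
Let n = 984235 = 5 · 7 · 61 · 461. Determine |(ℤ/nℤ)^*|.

φ(984235) = 984235 · (1 − 1/5) · (1 − 1/7) · (1 − 1/61) · (1 − 1/461)
       = 984235 · 662400/984235 = 662400.

662400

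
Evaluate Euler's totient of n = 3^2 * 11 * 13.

φ(1287) = 1287 · (1 − 1/3) · (1 − 1/11) · (1 − 1/13)
       = 1287 · 240/429 = 720.

720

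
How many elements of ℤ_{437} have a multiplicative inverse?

396

Factor 437: 437 = 19 × 23.
φ(437) = 437 · (1 − 1/19) · (1 − 1/23)
       = 437 · 396/437 = 396.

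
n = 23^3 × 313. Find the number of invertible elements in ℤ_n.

3631056

φ(3808271) = 3808271 · (1 − 1/23) · (1 − 1/313)
       = 3808271 · 6864/7199 = 3631056.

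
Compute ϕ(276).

88

Prime factorization: 276 = 2^2 × 3 × 23.
φ(276) = 276 · (1 − 1/2) · (1 − 1/3) · (1 − 1/23)
       = 276 · 44/138 = 88.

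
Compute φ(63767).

52800

Prime factorization: 63767 = 11^2 · 17 · 31.
φ(11^2) = 11^1·(11−1) = 11·10 = 110.
φ(17) = 17 − 1 = 16.
φ(31) = 31 − 1 = 30.
Since φ is multiplicative, φ(63767) = 110 · 16 · 30 = 52800.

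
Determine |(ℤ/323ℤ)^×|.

First factor: 323 = 17 · 19.
φ(323) = 323 · (1 − 1/17) · (1 − 1/19)
       = 323 · 288/323 = 288.

288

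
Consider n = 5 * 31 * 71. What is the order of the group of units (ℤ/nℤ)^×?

φ(5) = 5 − 1 = 4.
φ(31) = 31 − 1 = 30.
φ(71) = 71 − 1 = 70.
φ(11005) = 4 × 30 × 70 = 8400.

8400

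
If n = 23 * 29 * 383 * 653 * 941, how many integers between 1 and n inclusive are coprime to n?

144218018560

φ(23) = 23 − 1 = 22.
φ(29) = 29 − 1 = 28.
φ(383) = 383 − 1 = 382.
φ(653) = 653 − 1 = 652.
φ(941) = 941 − 1 = 940.
φ(156973887053) = 22 × 28 × 382 × 652 × 940 = 144218018560.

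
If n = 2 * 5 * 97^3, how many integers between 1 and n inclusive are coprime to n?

φ(2) = 2 − 1 = 1.
φ(5) = 5 − 1 = 4.
φ(97^3) = 97^3 − 97^2 = 912673 − 9409 = 903264.
Since φ is multiplicative, φ(9126730) = 1 · 4 · 903264 = 3613056.

3613056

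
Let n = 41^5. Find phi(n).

φ(115856201) = 115856201 · (1 − 1/41)
       = 115856201 · 40/41 = 113030440.

113030440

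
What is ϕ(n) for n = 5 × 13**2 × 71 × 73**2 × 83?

φ(26536208465) = 26536208465 · (1 − 1/5) · (1 − 1/13) · (1 − 1/71) · (1 − 1/73) · (1 − 1/83)
       = 26536208465 · 19837440/27962285 = 18825730560.

18825730560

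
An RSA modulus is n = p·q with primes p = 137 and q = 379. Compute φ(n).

51408

φ(137) = 137 − 1 = 136.
φ(379) = 379 − 1 = 378.
Since φ is multiplicative, φ(51923) = 136 · 378 = 51408.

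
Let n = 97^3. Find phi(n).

903264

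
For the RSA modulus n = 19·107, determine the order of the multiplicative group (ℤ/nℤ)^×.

φ(19) = 19 − 1 = 18.
φ(107) = 107 − 1 = 106.
Multiply: 18 · 106 = 1908.

1908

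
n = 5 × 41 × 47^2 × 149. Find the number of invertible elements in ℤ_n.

51196160

φ(5) = 5 − 1 = 4.
φ(41) = 41 − 1 = 40.
φ(47^2) = 47^1·(47−1) = 47·46 = 2162.
φ(149) = 149 − 1 = 148.
Since φ is multiplicative, φ(67473905) = 4 · 40 · 2162 · 148 = 51196160.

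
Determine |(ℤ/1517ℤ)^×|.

1440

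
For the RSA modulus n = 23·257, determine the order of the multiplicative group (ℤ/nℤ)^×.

φ(n) = (p − 1)(q − 1) = (23−1)(257−1) = 22·256 = 5632.

5632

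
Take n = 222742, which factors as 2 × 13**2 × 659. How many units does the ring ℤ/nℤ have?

102648

φ(2) = 2 − 1 = 1.
φ(13^2) = 13^2 − 13^1 = 169 − 13 = 156.
φ(659) = 659 − 1 = 658.
φ(222742) = 1 × 156 × 658 = 102648.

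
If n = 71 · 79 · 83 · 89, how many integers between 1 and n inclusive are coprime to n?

39399360

φ(41433683) = 41433683 · (1 − 1/71) · (1 − 1/79) · (1 − 1/83) · (1 − 1/89)
       = 41433683 · 39399360/41433683 = 39399360.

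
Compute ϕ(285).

144

Factor 285: 285 = 3 × 5 × 19.
φ(3) = 3 − 1 = 2.
φ(5) = 5 − 1 = 4.
φ(19) = 19 − 1 = 18.
Multiply: 2 · 4 · 18 = 144.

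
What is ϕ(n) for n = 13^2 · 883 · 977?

φ(145794779) = 145794779 · (1 − 1/13) · (1 − 1/883) · (1 − 1/977)
       = 145794779 · 10329984/11214983 = 134289792.

134289792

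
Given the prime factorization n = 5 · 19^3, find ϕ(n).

25992

φ(5) = 5 − 1 = 4.
φ(19^3) = 19^2·(19−1) = 361·18 = 6498.
Since φ is multiplicative, φ(34295) = 4 · 6498 = 25992.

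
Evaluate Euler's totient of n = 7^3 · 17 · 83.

φ(483973) = 483973 · (1 − 1/7) · (1 − 1/17) · (1 − 1/83)
       = 483973 · 7872/9877 = 385728.

385728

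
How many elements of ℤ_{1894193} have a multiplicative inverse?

1894193 = 7^2 * 29 * 31 * 43.
φ(1894193) = 1894193 · (1 − 1/7) · (1 − 1/29) · (1 − 1/31) · (1 − 1/43)
       = 1894193 · 211680/270599 = 1481760.

1481760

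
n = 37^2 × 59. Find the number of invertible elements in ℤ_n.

77256

φ(37^2) = 37^2 − 37^1 = 1369 − 37 = 1332.
φ(59) = 59 − 1 = 58.
Multiply: 1332 · 58 = 77256.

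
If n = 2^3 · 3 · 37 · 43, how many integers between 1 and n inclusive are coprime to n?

12096

φ(2^3) = 2^3 − 2^2 = 8 − 4 = 4.
φ(3) = 3 − 1 = 2.
φ(37) = 37 − 1 = 36.
φ(43) = 43 − 1 = 42.
Multiply: 4 · 2 · 36 · 42 = 12096.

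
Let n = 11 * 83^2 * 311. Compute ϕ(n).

21098600

φ(23567269) = 23567269 · (1 − 1/11) · (1 − 1/83) · (1 − 1/311)
       = 23567269 · 254200/283943 = 21098600.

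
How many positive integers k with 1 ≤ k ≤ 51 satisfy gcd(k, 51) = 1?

32

Factor 51: 51 = 3 * 17.
φ(51) = 51 · (1 − 1/3) · (1 − 1/17)
       = 51 · 32/51 = 32.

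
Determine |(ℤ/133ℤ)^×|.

Factor 133: 133 = 7 · 19.
φ(7) = 7 − 1 = 6.
φ(19) = 19 − 1 = 18.
Multiply: 6 · 18 = 108.

108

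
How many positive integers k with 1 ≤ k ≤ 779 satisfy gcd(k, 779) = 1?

720

779 = 19 × 41.
φ(779) = 779 · (1 − 1/19) · (1 − 1/41)
       = 779 · 720/779 = 720.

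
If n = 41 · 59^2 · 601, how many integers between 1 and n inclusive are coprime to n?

82128000

φ(85775321) = 85775321 · (1 − 1/41) · (1 − 1/59) · (1 − 1/601)
       = 85775321 · 1392000/1453819 = 82128000.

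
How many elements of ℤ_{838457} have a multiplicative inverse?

Factor 838457: 838457 = 17 × 31 × 37 × 43.
φ(17) = 17 − 1 = 16.
φ(31) = 31 − 1 = 30.
φ(37) = 37 − 1 = 36.
φ(43) = 43 − 1 = 42.
Since φ is multiplicative, φ(838457) = 16 · 30 · 36 · 42 = 725760.

725760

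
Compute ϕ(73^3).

φ(389017) = 389017 · (1 − 1/73)
       = 389017 · 72/73 = 383688.

383688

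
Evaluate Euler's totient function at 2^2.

φ(4) = 4 · (1 − 1/2)
       = 4 · 1/2 = 2.

2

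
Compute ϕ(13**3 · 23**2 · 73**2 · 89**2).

φ(49058183402917) = 49058183402917 · (1 − 1/13) · (1 − 1/23) · (1 − 1/73) · (1 − 1/89)
       = 49058183402917 · 1672704/1942603 = 42242197510656.

42242197510656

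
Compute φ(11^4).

φ(11^4) = 11^4 − 11^3 = 14641 − 1331 = 13310.

13310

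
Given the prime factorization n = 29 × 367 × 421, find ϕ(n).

4304160

φ(4480703) = 4480703 · (1 − 1/29) · (1 − 1/367) · (1 − 1/421)
       = 4480703 · 4304160/4480703 = 4304160.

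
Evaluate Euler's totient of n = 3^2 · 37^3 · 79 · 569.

13100870016

φ(20492127027) = 20492127027 · (1 − 1/3) · (1 − 1/37) · (1 − 1/79) · (1 − 1/569)
       = 20492127027 · 3189888/4989561 = 13100870016.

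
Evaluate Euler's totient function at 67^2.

φ(67^2) = 67^2 − 67^1 = 4489 − 67 = 4422.

4422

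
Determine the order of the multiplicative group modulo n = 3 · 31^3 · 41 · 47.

φ(3) = 3 − 1 = 2.
φ(31^3) = 31^3 − 31^2 = 29791 − 961 = 28830.
φ(41) = 41 − 1 = 40.
φ(47) = 47 − 1 = 46.
Multiply: 2 · 28830 · 40 · 46 = 106094400.

106094400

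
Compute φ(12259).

Factor 12259: 12259 = 13 * 23 * 41.
φ(12259) = 12259 · (1 − 1/13) · (1 − 1/23) · (1 − 1/41)
       = 12259 · 10560/12259 = 10560.

10560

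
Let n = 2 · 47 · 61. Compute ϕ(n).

2760

φ(5734) = 5734 · (1 − 1/2) · (1 − 1/47) · (1 − 1/61)
       = 5734 · 2760/5734 = 2760.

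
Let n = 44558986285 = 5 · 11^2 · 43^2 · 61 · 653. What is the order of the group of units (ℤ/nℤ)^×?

φ(5) = 5 − 1 = 4.
φ(11^2) = 11^1·(11−1) = 11·10 = 110.
φ(43^2) = 43^1·(43−1) = 43·42 = 1806.
φ(61) = 61 − 1 = 60.
φ(653) = 653 − 1 = 652.
Since φ is multiplicative, φ(44558986285) = 4 · 110 · 1806 · 60 · 652 = 31086316800.

31086316800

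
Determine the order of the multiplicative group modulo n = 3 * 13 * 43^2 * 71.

3034080

φ(5119881) = 5119881 · (1 − 1/3) · (1 − 1/13) · (1 − 1/43) · (1 − 1/71)
       = 5119881 · 70560/119067 = 3034080.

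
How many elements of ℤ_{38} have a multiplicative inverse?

18

Prime factorization: 38 = 2 × 19.
φ(2) = 2 − 1 = 1.
φ(19) = 19 − 1 = 18.
φ(38) = 1 × 18 = 18.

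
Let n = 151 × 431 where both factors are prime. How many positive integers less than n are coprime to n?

φ(151) = 151 − 1 = 150.
φ(431) = 431 − 1 = 430.
φ(65081) = 150 × 430 = 64500.

64500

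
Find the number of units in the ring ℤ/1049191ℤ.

813120

1049191 = 11^2 * 13 * 23 * 29.
φ(1049191) = 1049191 · (1 − 1/11) · (1 − 1/13) · (1 − 1/23) · (1 − 1/29)
       = 1049191 · 73920/95381 = 813120.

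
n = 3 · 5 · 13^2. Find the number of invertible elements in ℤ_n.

φ(2535) = 2535 · (1 − 1/3) · (1 − 1/5) · (1 − 1/13)
       = 2535 · 96/195 = 1248.

1248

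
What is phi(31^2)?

930

φ(961) = 961 · (1 − 1/31)
       = 961 · 30/31 = 930.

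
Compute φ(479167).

403200

Factor 479167: 479167 = 13 × 29 × 31 × 41.
φ(13) = 13 − 1 = 12.
φ(29) = 29 − 1 = 28.
φ(31) = 31 − 1 = 30.
φ(41) = 41 − 1 = 40.
Since φ is multiplicative, φ(479167) = 12 · 28 · 30 · 40 = 403200.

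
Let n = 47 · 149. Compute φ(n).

φ(47) = 47 − 1 = 46.
φ(149) = 149 − 1 = 148.
φ(7003) = 46 × 148 = 6808.

6808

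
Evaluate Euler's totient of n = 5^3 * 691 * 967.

66654000

φ(83524625) = 83524625 · (1 − 1/5) · (1 − 1/691) · (1 − 1/967)
       = 83524625 · 2666160/3340985 = 66654000.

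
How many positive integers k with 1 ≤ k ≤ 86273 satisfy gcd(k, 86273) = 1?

86273 = 11^2 × 23 × 31.
φ(11^2) = 11^1·(11−1) = 11·10 = 110.
φ(23) = 23 − 1 = 22.
φ(31) = 31 − 1 = 30.
φ(86273) = 110 × 22 × 30 = 72600.

72600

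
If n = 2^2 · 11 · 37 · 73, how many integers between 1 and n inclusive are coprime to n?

φ(118844) = 118844 · (1 − 1/2) · (1 − 1/11) · (1 − 1/37) · (1 − 1/73)
       = 118844 · 25920/59422 = 51840.

51840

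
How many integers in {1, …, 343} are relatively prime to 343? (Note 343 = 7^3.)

φ(343) = 343 · (1 − 1/7)
       = 343 · 6/7 = 294.

294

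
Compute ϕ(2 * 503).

502

φ(1006) = 1006 · (1 − 1/2) · (1 − 1/503)
       = 1006 · 502/1006 = 502.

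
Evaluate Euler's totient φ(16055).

First factor: 16055 = 5 · 13^2 · 19.
φ(5) = 5 − 1 = 4.
φ(13^2) = 13^1·(13−1) = 13·12 = 156.
φ(19) = 19 − 1 = 18.
Multiply: 4 · 156 · 18 = 11232.

11232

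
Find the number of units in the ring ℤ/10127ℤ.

10127 = 13 · 19 · 41.
φ(13) = 13 − 1 = 12.
φ(19) = 19 − 1 = 18.
φ(41) = 41 − 1 = 40.
Since φ is multiplicative, φ(10127) = 12 · 18 · 40 = 8640.

8640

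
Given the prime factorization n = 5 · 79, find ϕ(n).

312

φ(395) = 395 · (1 − 1/5) · (1 − 1/79)
       = 395 · 312/395 = 312.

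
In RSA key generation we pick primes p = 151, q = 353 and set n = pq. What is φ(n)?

52800

φ(n) = (p − 1)(q − 1) = (151−1)(353−1) = 150·352 = 52800.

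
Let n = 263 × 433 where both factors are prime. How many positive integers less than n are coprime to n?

113184

φ(n) = (p − 1)(q − 1) = (263−1)(433−1) = 262·432 = 113184.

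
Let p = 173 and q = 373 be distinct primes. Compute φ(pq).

φ(64529) = 64529 · (1 − 1/173) · (1 − 1/373)
       = 64529 · 63984/64529 = 63984.

63984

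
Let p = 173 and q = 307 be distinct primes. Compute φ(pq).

φ(n) = (p − 1)(q − 1) = (173−1)(307−1) = 172·306 = 52632.

52632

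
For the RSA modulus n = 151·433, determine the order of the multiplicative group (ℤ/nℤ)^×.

64800

φ(65383) = 65383 · (1 − 1/151) · (1 − 1/433)
       = 65383 · 64800/65383 = 64800.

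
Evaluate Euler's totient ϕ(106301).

89856

First factor: 106301 = 13^2 · 17 · 37.
φ(106301) = 106301 · (1 − 1/13) · (1 − 1/17) · (1 − 1/37)
       = 106301 · 6912/8177 = 89856.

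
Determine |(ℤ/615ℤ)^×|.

Prime factorization: 615 = 3 · 5 · 41.
φ(615) = 615 · (1 − 1/3) · (1 − 1/5) · (1 − 1/41)
       = 615 · 320/615 = 320.

320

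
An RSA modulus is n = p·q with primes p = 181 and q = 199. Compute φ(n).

35640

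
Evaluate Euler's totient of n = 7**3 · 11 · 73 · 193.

40642560

φ(7^3) = 7^3 − 7^2 = 343 − 49 = 294.
φ(11) = 11 − 1 = 10.
φ(73) = 73 − 1 = 72.
φ(193) = 193 − 1 = 192.
Since φ is multiplicative, φ(53157797) = 294 · 10 · 72 · 192 = 40642560.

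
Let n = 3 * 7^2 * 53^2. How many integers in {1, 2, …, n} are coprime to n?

φ(412923) = 412923 · (1 − 1/3) · (1 − 1/7) · (1 − 1/53)
       = 412923 · 624/1113 = 231504.

231504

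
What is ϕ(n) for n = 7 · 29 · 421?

70560

φ(7) = 7 − 1 = 6.
φ(29) = 29 − 1 = 28.
φ(421) = 421 − 1 = 420.
Multiply: 6 · 28 · 420 = 70560.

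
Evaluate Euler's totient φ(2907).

1728

2907 = 3^2 · 17 · 19.
φ(3^2) = 3^2 − 3^1 = 9 − 3 = 6.
φ(17) = 17 − 1 = 16.
φ(19) = 19 − 1 = 18.
Since φ is multiplicative, φ(2907) = 6 · 16 · 18 = 1728.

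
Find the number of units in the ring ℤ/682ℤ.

Factor 682: 682 = 2 * 11 * 31.
φ(2) = 2 − 1 = 1.
φ(11) = 11 − 1 = 10.
φ(31) = 31 − 1 = 30.
Multiply: 1 · 10 · 30 = 300.

300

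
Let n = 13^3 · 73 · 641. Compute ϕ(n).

93450240

φ(13^3) = 13^2·(13−1) = 169·12 = 2028.
φ(73) = 73 − 1 = 72.
φ(641) = 641 − 1 = 640.
φ(102804221) = 2028 × 72 × 640 = 93450240.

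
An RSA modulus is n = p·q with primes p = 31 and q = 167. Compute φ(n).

φ(n) = (p − 1)(q − 1) = (31−1)(167−1) = 30·166 = 4980.

4980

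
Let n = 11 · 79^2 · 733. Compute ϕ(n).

φ(50321183) = 50321183 · (1 − 1/11) · (1 − 1/79) · (1 − 1/733)
       = 50321183 · 570960/636977 = 45105840.

45105840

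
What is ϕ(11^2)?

φ(11^2) = 11^2 − 11^1 = 121 − 11 = 110.

110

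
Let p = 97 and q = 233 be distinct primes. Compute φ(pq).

22272

φ(n) = (p − 1)(q − 1) = (97−1)(233−1) = 96·232 = 22272.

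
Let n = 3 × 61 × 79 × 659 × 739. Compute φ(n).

φ(7040573457) = 7040573457 · (1 − 1/3) · (1 − 1/61) · (1 − 1/79) · (1 − 1/659) · (1 − 1/739)
       = 7040573457 · 4545253440/7040573457 = 4545253440.

4545253440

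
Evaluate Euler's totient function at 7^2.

42

φ(7^2) = 7^1·(7−1) = 7·6 = 42.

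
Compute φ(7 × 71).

420

φ(497) = 497 · (1 − 1/7) · (1 − 1/71)
       = 497 · 420/497 = 420.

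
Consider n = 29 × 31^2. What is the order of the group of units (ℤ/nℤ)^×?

φ(27869) = 27869 · (1 − 1/29) · (1 − 1/31)
       = 27869 · 840/899 = 26040.

26040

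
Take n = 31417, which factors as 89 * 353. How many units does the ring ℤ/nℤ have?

φ(89) = 89 − 1 = 88.
φ(353) = 353 − 1 = 352.
φ(31417) = 88 × 352 = 30976.

30976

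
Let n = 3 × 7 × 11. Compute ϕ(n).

120

φ(231) = 231 · (1 − 1/3) · (1 − 1/7) · (1 − 1/11)
       = 231 · 120/231 = 120.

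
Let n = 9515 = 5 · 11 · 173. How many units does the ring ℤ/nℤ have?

φ(5) = 5 − 1 = 4.
φ(11) = 11 − 1 = 10.
φ(173) = 173 − 1 = 172.
φ(9515) = 4 × 10 × 172 = 6880.

6880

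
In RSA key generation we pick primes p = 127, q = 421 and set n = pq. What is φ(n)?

φ(53467) = 53467 · (1 − 1/127) · (1 − 1/421)
       = 53467 · 52920/53467 = 52920.

52920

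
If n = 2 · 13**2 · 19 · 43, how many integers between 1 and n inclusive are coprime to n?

117936

φ(2) = 2 − 1 = 1.
φ(13^2) = 13^2 − 13^1 = 169 − 13 = 156.
φ(19) = 19 − 1 = 18.
φ(43) = 43 − 1 = 42.
Since φ is multiplicative, φ(276146) = 1 · 156 · 18 · 42 = 117936.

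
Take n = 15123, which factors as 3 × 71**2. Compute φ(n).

9940

φ(15123) = 15123 · (1 − 1/3) · (1 − 1/71)
       = 15123 · 140/213 = 9940.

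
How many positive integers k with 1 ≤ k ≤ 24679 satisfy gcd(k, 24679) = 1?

First factor: 24679 = 23 · 29 · 37.
φ(24679) = 24679 · (1 − 1/23) · (1 − 1/29) · (1 − 1/37)
       = 24679 · 22176/24679 = 22176.

22176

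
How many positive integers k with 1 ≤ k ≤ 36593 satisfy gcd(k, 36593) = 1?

33264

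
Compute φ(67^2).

4422

φ(67^2) = 67^2 − 67^1 = 4489 − 67 = 4422.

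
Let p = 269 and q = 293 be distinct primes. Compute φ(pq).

78256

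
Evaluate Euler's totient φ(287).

Prime factorization: 287 = 7 × 41.
φ(287) = 287 · (1 − 1/7) · (1 − 1/41)
       = 287 · 240/287 = 240.

240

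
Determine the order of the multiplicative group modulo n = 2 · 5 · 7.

24

φ(2) = 2 − 1 = 1.
φ(5) = 5 − 1 = 4.
φ(7) = 7 − 1 = 6.
Multiply: 1 · 4 · 6 = 24.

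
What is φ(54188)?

23760

54188 = 2**2 × 19 × 23 × 31.
φ(54188) = 54188 · (1 − 1/2) · (1 − 1/19) · (1 − 1/23) · (1 − 1/31)
       = 54188 · 11880/27094 = 23760.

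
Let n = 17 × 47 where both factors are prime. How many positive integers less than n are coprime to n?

736

For distinct primes, φ(pq) = (p−1)(q−1) = 16 × 46 = 736.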